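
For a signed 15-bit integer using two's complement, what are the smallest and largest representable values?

min = -16384, max = 16383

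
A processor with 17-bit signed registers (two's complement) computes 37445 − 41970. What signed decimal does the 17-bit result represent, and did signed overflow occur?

-4525; no overflow

37445 → 01001001001000101
41970 → 01010001111110010
Subtract via negate-and-add: invert 01010001111110010 + 1 = 10101110000001110 (i.e. -41970).
  01001001001000101
+ 10101110000001110
= 11110111001010011
Result 11110111001010011: MSB = 1 → 126547 − 131072 = -4525.
Addends (after negating the subtrahend) have opposite signs, so signed overflow cannot occur.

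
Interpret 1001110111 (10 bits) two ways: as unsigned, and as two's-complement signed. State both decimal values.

unsigned = 631, signed = -393

Unsigned: 1001110111 = 631.
Signed: MSB=1 → 631 − 1024 = -393.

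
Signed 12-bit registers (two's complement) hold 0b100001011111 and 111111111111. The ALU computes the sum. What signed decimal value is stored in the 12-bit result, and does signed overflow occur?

0b100001011111 → 100001011111 = -1953 (signed)
111111111111 = -1 (signed)
  100001011111
+ 111111111111
= 100001011110  (discard carry-out 1)
Result 100001011110: MSB = 1 → 2142 − 4096 = -1954.
Both addends are negative and so is the stored result: no signed overflow.

-1954; no overflow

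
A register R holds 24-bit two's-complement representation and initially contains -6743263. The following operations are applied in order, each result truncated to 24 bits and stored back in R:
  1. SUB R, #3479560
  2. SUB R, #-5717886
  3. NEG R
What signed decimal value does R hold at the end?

4504937

Start: R = -6743263 = 100110010001101100100001.
R = -6743263 − 3479560 = -10222823; wraps to 6554393 = 011001000000001100011001
R = 6554393 − (-5717886) = 12272279; wraps to -4504937 = 101110110100001010010111
R = −(-4504937) = 4504937 = 010001001011110101101001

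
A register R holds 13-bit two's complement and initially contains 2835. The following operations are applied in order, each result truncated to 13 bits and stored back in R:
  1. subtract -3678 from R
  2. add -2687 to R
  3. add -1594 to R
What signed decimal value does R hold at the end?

2232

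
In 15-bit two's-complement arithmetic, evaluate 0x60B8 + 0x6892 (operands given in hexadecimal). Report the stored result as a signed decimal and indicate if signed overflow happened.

0x60B8 = 110000010111000 = -8008 (signed)
0x6892 = 110100010010010 = -5998 (signed)
  110000010111000
+ 110100010010010
= 100100101001010  (discard carry-out 1)
Result 100100101001010: MSB = 1 → 18762 − 32768 = -14006.
Both addends are negative and so is the stored result: no signed overflow.

-14006; no overflow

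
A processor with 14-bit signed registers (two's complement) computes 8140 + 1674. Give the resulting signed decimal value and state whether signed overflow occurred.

-6570; overflow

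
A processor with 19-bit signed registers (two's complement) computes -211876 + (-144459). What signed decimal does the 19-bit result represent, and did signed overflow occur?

167953; overflow

-211876 → 1001100010001011100
-144459 → 1011100101110110101
  1001100010001011100
+ 1011100101110110101
= 0101001000000010001  (discard carry-out 1)
Result 0101001000000010001: MSB = 0 → value 167953.
Both addends are negative but the stored result is non-negative: signed overflow. The true value -211876 + (-144459) = -356335 lies outside [-262144, 262143].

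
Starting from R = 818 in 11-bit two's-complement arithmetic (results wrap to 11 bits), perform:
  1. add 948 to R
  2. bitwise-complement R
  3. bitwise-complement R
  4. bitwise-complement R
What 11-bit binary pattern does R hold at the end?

00100011001

Start: R = 818 = 01100110010.
R = 818 + 948 = 1766; wraps to -282 = 11011100110
R = NOT 11011100110 = 00100011001 = 281
R = NOT 00100011001 = 11011100110 = -282
R = NOT 11011100110 = 00100011001 = 281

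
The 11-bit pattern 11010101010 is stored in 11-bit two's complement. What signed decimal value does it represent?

-342

MSB is 1, so the value is negative.
Invert: 00101010101. Add 1: 00101010110 = 342. So the value is −342.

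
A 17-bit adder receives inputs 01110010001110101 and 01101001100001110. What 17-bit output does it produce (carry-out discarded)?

  01110010001110101
+ 01101001100001110
= 11011011110000011

11011011110000011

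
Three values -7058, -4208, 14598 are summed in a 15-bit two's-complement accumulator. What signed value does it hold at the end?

3332

-7058 + (-4208) = -11266 (101001111111110)
-11266 + 14598 = 3332 (000110100000100)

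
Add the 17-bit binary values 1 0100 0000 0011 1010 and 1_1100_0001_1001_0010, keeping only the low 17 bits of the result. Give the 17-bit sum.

10000000111001100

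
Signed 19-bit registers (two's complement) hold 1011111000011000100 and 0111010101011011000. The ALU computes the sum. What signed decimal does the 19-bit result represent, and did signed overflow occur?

1011111000011000100 = -134972 (signed)
0111010101011011000 = 240344 (signed)
  1011111000011000100
+ 0111010101011011000
= 0011001101110011100  (discard carry-out 1)
Result 0011001101110011100: MSB = 0 → value 105372.
Addends have opposite signs, so signed overflow cannot occur.

105372; no overflow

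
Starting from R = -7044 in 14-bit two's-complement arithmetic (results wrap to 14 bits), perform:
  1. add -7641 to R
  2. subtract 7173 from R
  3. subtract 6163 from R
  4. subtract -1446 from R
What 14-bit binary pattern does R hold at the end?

01100000110001

Start: R = -7044 = 10010001111100.
R = -7044 + (-7641) = -14685; wraps to 1699 = 00011010100011
R = 1699 − 7173 = -5474 = 10101010011110
R = -5474 − 6163 = -11637; wraps to 4747 = 01001010001011
R = 4747 − (-1446) = 6193 = 01100000110001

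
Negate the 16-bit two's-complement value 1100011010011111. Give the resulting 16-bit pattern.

Invert: 0011100101100000. Add 1: 0011100101100001.
Check: 1100011010011111 = -14689, 0011100101100001 = 14689.

0011100101100001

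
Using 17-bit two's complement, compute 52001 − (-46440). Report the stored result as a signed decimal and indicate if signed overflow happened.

52001 → 01100101100100001
-46440 → 10100101010011000
Subtract via negate-and-add: invert 10100101010011000 + 1 = 01011010101101000 (i.e. 46440).
  01100101100100001
+ 01011010101101000
= 11000000010001001
Result 11000000010001001: MSB = 1 → 98441 − 131072 = -32631.
Both addends (after negating the subtrahend) are non-negative but the stored result is negative: signed overflow. The true value 52001 − (-46440) = 98441 lies outside [-65536, 65535].

-32631; overflow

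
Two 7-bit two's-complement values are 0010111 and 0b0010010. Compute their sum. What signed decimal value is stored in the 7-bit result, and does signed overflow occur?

41; no overflow

0010111 = 23 (signed)
0b0010010 → 0010010 = 18 (signed)
  0010111
+ 0010010
= 0101001
Result 0101001: MSB = 0 → value 41.
Both addends are non-negative and so is the stored result: no signed overflow.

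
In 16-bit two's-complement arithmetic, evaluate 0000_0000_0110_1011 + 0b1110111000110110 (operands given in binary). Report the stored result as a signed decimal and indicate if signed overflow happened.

-4447; no overflow

0000_0000_0110_1011 → 0000000001101011 = 107 (signed)
0b1110111000110110 → 1110111000110110 = -4554 (signed)
  0000000001101011
+ 1110111000110110
= 1110111010100001
Result 1110111010100001: MSB = 1 → 61089 − 65536 = -4447.
Addends have opposite signs, so signed overflow cannot occur.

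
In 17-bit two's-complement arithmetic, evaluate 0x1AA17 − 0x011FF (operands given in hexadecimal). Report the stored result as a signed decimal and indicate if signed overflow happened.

-26600; no overflow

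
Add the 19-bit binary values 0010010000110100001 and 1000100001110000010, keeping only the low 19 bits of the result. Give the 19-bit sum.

1010110010100100011

  0010010000110100001
+ 1000100001110000010
= 1010110010100100011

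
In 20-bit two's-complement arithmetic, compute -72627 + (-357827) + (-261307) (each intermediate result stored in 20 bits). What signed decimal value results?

-72627 + (-357827) = -430454 (10010110111010001010)
-430454 + (-261307) = -691761 → wraps to 356815 (01010111000111001111)

356815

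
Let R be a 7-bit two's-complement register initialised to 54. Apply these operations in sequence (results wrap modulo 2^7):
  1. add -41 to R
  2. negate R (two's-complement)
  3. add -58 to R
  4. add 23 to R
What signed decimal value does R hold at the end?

-48

Start: R = 54 = 0110110.
R = 54 + (-41) = 13 = 0001101
R = −(13) = -13 = 1110011
R = -13 + (-58) = -71; wraps to 57 = 0111001
R = 57 + 23 = 80; wraps to -48 = 1010000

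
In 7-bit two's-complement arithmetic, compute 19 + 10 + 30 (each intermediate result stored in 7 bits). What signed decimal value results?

19 + 10 = 29 (0011101)
29 + 30 = 59 (0111011)

59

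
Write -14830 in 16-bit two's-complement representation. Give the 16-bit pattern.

1100011000010010

|-14830| = 14830 = 0011100111101110 in 16 bits.
Invert the bits: 1100011000010001. Add 1: 1100011000010010.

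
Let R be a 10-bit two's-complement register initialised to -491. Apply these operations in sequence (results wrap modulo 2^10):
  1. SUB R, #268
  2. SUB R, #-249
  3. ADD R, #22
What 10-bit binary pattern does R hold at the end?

1000011000

Start: R = -491 = 1000010101.
R = -491 − 268 = -759; wraps to 265 = 0100001001
R = 265 − (-249) = 514; wraps to -510 = 1000000010
R = -510 + 22 = -488 = 1000011000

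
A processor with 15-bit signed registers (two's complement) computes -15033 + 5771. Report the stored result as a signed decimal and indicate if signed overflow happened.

-15033 → 100010101000111
5771 → 001011010001011
  100010101000111
+ 001011010001011
= 101101111010010
Result 101101111010010: MSB = 1 → 23506 − 32768 = -9262.
Addends have opposite signs, so signed overflow cannot occur.

-9262; no overflow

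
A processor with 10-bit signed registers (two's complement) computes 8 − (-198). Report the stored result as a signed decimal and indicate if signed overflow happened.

206; no overflow

8 → 0000001000
-198 → 1100111010
Subtract via negate-and-add: invert 1100111010 + 1 = 0011000110 (i.e. 198).
  0000001000
+ 0011000110
= 0011001110
Result 0011001110: MSB = 0 → value 206.
Both addends (after negating the subtrahend) are non-negative and so is the stored result: no signed overflow.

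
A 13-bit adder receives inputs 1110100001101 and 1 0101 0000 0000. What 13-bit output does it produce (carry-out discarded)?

  1110100001101
+ 1010100000000
= 1001000001101  (discard carry-out 1)

1001000001101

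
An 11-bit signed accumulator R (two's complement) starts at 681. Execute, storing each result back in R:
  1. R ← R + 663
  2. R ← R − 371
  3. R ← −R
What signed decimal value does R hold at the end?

Start: R = 681 = 01010101001.
R = 681 + 663 = 1344; wraps to -704 = 10101000000
R = -704 − 371 = -1075; wraps to 973 = 01111001101
R = −(973) = -973 = 10000110011

-973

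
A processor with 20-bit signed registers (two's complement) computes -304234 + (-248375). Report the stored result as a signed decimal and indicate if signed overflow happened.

495967; overflow

-304234 → 10110101101110010110
-248375 → 11000011010111001001
  10110101101110010110
+ 11000011010111001001
= 01111001000101011111  (discard carry-out 1)
Result 01111001000101011111: MSB = 0 → value 495967.
Both addends are negative but the stored result is non-negative: signed overflow. The true value -304234 + (-248375) = -552609 lies outside [-524288, 524287].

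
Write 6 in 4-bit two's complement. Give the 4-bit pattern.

0110

6 is non-negative, so write it directly in 4 bits: 0110.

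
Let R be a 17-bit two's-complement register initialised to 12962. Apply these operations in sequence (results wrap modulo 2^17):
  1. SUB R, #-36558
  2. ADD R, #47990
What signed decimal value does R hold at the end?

-33562

Start: R = 12962 = 00011001010100010.
R = 12962 − (-36558) = 49520 = 01100000101110000
R = 49520 + 47990 = 97510; wraps to -33562 = 10111110011100110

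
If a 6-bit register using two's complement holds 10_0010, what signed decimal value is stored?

-30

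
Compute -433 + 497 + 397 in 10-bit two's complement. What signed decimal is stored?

-433 + 497 = 64 (0001000000)
64 + 397 = 461 (0111001101)

461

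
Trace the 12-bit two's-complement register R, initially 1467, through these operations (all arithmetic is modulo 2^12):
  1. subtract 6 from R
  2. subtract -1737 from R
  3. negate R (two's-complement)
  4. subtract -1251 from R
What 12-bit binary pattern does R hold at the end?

100001100101

Start: R = 1467 = 010110111011.
R = 1467 − 6 = 1461 = 010110110101
R = 1461 − (-1737) = 3198; wraps to -898 = 110001111110
R = −(-898) = 898 = 001110000010
R = 898 − (-1251) = 2149; wraps to -1947 = 100001100101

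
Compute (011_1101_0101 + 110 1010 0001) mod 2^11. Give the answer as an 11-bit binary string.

  01111010101
+ 11010100001
= 01001110110  (discard carry-out 1)

01001110110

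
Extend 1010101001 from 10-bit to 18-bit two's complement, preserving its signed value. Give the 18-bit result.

MSB of 1010101001 is 1; replicate it into the new high bits.
11111111|1010101001 → 111111111010101001 (still -343).

111111111010101001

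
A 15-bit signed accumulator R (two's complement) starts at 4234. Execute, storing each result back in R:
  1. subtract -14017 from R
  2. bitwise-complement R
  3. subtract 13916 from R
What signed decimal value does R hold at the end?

Start: R = 4234 = 001000010001010.
R = 4234 − (-14017) = 18251; wraps to -14517 = 100011101001011
R = NOT 100011101001011 = 011100010110100 = 14516
R = 14516 − 13916 = 600 = 000001001011000

600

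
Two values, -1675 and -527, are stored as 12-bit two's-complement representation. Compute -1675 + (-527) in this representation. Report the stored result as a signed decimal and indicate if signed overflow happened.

1894; overflow

-1675 → 100101110101
-527 → 110111110001
  100101110101
+ 110111110001
= 011101100110  (discard carry-out 1)
Result 011101100110: MSB = 0 → value 1894.
Both addends are negative but the stored result is non-negative: signed overflow. The true value -1675 + (-527) = -2202 lies outside [-2048, 2047].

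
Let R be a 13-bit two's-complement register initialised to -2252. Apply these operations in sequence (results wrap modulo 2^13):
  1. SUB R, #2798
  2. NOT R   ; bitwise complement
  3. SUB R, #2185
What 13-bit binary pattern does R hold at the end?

Start: R = -2252 = 1011100110100.
R = -2252 − 2798 = -5050; wraps to 3142 = 0110001000110
R = NOT 0110001000110 = 1001110111001 = -3143
R = -3143 − 2185 = -5328; wraps to 2864 = 0101100110000

0101100110000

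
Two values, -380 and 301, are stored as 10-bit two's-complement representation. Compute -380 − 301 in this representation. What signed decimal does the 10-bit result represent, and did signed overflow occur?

343; overflow

-380 → 1010000100
301 → 0100101101
Subtract via negate-and-add: invert 0100101101 + 1 = 1011010011 (i.e. -301).
  1010000100
+ 1011010011
= 0101010111  (discard carry-out 1)
Result 0101010111: MSB = 0 → value 343.
Both addends (after negating the subtrahend) are negative but the stored result is non-negative: signed overflow. The true value -380 − 301 = -681 lies outside [-512, 511].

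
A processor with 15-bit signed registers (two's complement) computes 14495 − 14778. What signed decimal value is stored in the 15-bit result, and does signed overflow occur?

-283; no overflow

14495 → 011100010011111
14778 → 011100110111010
Subtract via negate-and-add: invert 011100110111010 + 1 = 100011001000110 (i.e. -14778).
  011100010011111
+ 100011001000110
= 111111011100101
Result 111111011100101: MSB = 1 → 32485 − 32768 = -283.
Addends (after negating the subtrahend) have opposite signs, so signed overflow cannot occur.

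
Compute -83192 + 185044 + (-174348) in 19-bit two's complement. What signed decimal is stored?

-83192 + 185044 = 101852 (0011000110111011100)
101852 + (-174348) = -72496 (1101110010011010000)

-72496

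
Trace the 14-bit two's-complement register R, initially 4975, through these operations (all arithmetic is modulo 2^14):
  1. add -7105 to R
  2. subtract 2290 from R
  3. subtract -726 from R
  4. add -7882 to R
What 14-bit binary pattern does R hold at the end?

01001011001000

Start: R = 4975 = 01001101101111.
R = 4975 + (-7105) = -2130 = 11011110101110
R = -2130 − 2290 = -4420 = 10111010111100
R = -4420 − (-726) = -3694 = 11000110010010
R = -3694 + (-7882) = -11576; wraps to 4808 = 01001011001000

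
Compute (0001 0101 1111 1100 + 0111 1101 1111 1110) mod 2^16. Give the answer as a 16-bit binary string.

1001001111111010

  0001010111111100
+ 0111110111111110
= 1001001111111010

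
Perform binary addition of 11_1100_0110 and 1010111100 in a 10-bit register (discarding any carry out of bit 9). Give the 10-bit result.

1010000010

  1111000110
+ 1010111100
= 1010000010  (discard carry-out 1)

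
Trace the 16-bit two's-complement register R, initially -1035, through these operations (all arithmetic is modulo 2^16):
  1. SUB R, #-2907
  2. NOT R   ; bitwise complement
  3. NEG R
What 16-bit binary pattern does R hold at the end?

0000011101010001

Start: R = -1035 = 1111101111110101.
R = -1035 − (-2907) = 1872 = 0000011101010000
R = NOT 0000011101010000 = 1111100010101111 = -1873
R = −(-1873) = 1873 = 0000011101010001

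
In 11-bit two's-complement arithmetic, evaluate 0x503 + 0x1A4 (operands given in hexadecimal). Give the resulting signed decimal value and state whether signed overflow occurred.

-345; no overflow

0x503 = 10100000011 = -765 (signed)
0x1A4 = 00110100100 = 420 (signed)
  10100000011
+ 00110100100
= 11010100111
Result 11010100111: MSB = 1 → 1703 − 2048 = -345.
Addends have opposite signs, so signed overflow cannot occur.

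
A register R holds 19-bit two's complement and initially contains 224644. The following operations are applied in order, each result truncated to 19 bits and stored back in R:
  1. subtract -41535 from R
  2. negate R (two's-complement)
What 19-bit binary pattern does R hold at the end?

Start: R = 224644 = 0110110110110000100.
R = 224644 − (-41535) = 266179; wraps to -258109 = 1000000111111000011
R = −(-258109) = 258109 = 0111111000000111101

0111111000000111101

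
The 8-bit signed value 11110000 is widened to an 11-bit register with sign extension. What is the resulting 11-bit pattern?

MSB of 11110000 is 1; replicate it into the new high bits.
111|11110000 → 11111110000 (still -16).

11111110000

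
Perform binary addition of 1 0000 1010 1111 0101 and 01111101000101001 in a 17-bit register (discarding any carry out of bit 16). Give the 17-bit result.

  10000101011110101
+ 01111101000101001
= 00000010100011110  (discard carry-out 1)

00000010100011110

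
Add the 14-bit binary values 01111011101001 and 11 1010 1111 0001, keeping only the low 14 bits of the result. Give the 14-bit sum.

01100111011010

  01111011101001
+ 11101011110001
= 01100111011010  (discard carry-out 1)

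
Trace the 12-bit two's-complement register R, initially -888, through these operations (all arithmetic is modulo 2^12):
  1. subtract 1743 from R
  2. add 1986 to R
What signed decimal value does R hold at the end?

-645

Start: R = -888 = 110010001000.
R = -888 − 1743 = -2631; wraps to 1465 = 010110111001
R = 1465 + 1986 = 3451; wraps to -645 = 110101111011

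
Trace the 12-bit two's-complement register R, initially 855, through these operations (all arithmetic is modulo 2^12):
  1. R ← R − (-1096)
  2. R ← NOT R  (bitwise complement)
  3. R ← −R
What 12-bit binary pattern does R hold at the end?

011110100000

Start: R = 855 = 001101010111.
R = 855 − (-1096) = 1951 = 011110011111
R = NOT 011110011111 = 100001100000 = -1952
R = −(-1952) = 1952 = 011110100000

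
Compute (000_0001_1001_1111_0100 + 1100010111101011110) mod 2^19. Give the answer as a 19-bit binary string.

1100100100101010010

  0000001100111110100
+ 1100010111101011110
= 1100100100101010010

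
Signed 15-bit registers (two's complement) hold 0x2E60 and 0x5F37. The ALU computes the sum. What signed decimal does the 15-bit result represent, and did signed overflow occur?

3479; no overflow

0x2E60 = 010111001100000 = 11872 (signed)
0x5F37 = 101111100110111 = -8393 (signed)
  010111001100000
+ 101111100110111
= 000110110010111  (discard carry-out 1)
Result 000110110010111: MSB = 0 → value 3479.
Addends have opposite signs, so signed overflow cannot occur.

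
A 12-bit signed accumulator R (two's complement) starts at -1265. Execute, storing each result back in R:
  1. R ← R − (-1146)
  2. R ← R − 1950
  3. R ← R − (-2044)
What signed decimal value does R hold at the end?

-25

Start: R = -1265 = 101100001111.
R = -1265 − (-1146) = -119 = 111110001001
R = -119 − 1950 = -2069; wraps to 2027 = 011111101011
R = 2027 − (-2044) = 4071; wraps to -25 = 111111100111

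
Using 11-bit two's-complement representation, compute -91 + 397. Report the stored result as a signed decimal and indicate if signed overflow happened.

306; no overflow

-91 → 11110100101
397 → 00110001101
  11110100101
+ 00110001101
= 00100110010  (discard carry-out 1)
Result 00100110010: MSB = 0 → value 306.
Addends have opposite signs, so signed overflow cannot occur.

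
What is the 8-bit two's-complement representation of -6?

|-6| = 6 = 00000110 in 8 bits.
Invert the bits: 11111001. Add 1: 11111010.
Check: 11111010 reads as 250 − 256 = -6.

11111010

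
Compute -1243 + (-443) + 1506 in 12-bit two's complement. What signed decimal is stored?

-180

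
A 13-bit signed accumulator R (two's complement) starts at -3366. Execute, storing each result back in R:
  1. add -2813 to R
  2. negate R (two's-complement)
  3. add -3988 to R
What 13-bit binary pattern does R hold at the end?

0100010001111

Start: R = -3366 = 1001011011010.
R = -3366 + (-2813) = -6179; wraps to 2013 = 0011111011101
R = −(2013) = -2013 = 1100000100011
R = -2013 + (-3988) = -6001; wraps to 2191 = 0100010001111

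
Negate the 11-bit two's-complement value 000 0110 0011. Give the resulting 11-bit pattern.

11110011101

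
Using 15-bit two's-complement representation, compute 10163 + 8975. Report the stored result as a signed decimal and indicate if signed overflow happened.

-13630; overflow

10163 → 010011110110011
8975 → 010001100001111
  010011110110011
+ 010001100001111
= 100101011000010
Result 100101011000010: MSB = 1 → 19138 − 32768 = -13630.
Both addends are non-negative but the stored result is negative: signed overflow. The true value 10163 + 8975 = 19138 lies outside [-16384, 16383].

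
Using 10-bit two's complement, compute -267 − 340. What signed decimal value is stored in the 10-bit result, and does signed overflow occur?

-267 → 1011110101
340 → 0101010100
Subtract via negate-and-add: invert 0101010100 + 1 = 1010101100 (i.e. -340).
  1011110101
+ 1010101100
= 0110100001  (discard carry-out 1)
Result 0110100001: MSB = 0 → value 417.
Both addends (after negating the subtrahend) are negative but the stored result is non-negative: signed overflow. The true value -267 − 340 = -607 lies outside [-512, 511].

417; overflow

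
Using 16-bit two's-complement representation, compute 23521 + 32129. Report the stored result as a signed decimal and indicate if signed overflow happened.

23521 → 0101101111100001
32129 → 0111110110000001
  0101101111100001
+ 0111110110000001
= 1101100101100010
Result 1101100101100010: MSB = 1 → 55650 − 65536 = -9886.
Both addends are non-negative but the stored result is negative: signed overflow. The true value 23521 + 32129 = 55650 lies outside [-32768, 32767].

-9886; overflow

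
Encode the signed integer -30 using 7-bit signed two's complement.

|-30| = 30 = 0011110 in 7 bits.
Invert the bits: 1100001. Add 1: 1100010.

1100010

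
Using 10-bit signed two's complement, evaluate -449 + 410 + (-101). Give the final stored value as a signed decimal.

-449 + 410 = -39 (1111011001)
-39 + (-101) = -140 (1101110100)

-140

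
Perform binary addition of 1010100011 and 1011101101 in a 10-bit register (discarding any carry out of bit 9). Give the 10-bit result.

0110010000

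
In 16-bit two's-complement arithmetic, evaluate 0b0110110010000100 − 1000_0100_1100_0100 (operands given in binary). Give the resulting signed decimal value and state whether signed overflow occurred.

-6208; overflow

0b0110110010000100 → 0110110010000100 = 27780 (signed)
1000_0100_1100_0100 → 1000010011000100 = -31548 (signed)
Subtract via negate-and-add: invert 1000010011000100 + 1 = 0111101100111100 (i.e. 31548).
  0110110010000100
+ 0111101100111100
= 1110011111000000
Result 1110011111000000: MSB = 1 → 59328 − 65536 = -6208.
Both addends (after negating the subtrahend) are non-negative but the stored result is negative: signed overflow. The true value 27780 − (-31548) = 59328 lies outside [-32768, 32767].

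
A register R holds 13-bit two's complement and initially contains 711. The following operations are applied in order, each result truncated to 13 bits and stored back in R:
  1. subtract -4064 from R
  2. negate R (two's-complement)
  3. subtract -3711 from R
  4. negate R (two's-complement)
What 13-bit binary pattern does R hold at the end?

Start: R = 711 = 0001011000111.
R = 711 − (-4064) = 4775; wraps to -3417 = 1001010100111
R = −(-3417) = 3417 = 0110101011001
R = 3417 − (-3711) = 7128; wraps to -1064 = 1101111011000
R = −(-1064) = 1064 = 0010000101000

0010000101000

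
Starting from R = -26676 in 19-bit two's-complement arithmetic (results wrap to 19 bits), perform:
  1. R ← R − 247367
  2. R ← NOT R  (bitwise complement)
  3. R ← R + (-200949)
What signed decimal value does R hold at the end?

Start: R = -26676 = 1111001011111001100.
R = -26676 − 247367 = -274043; wraps to 250245 = 0111101000110000101
R = NOT 0111101000110000101 = 1000010111001111010 = -250246
R = -250246 + (-200949) = -451195; wraps to 73093 = 0010001110110000101

73093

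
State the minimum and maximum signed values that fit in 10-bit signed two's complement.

min = -512, max = 511

Minimum: −2^9 = -512.
Maximum: 2^9 − 1 = 511.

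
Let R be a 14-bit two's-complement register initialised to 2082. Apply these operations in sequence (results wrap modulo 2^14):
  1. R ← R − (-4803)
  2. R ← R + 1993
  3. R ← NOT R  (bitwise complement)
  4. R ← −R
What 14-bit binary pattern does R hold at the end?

10001010101111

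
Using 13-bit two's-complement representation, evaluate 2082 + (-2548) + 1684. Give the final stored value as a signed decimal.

2082 + (-2548) = -466 (1111000101110)
-466 + 1684 = 1218 (0010011000010)

1218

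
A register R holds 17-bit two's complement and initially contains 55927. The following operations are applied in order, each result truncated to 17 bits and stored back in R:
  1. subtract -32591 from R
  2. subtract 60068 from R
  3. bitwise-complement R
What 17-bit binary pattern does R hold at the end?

Start: R = 55927 = 01101101001110111.
R = 55927 − (-32591) = 88518; wraps to -42554 = 10101100111000110
R = -42554 − 60068 = -102622; wraps to 28450 = 00110111100100010
R = NOT 00110111100100010 = 11001000011011101 = -28451

11001000011011101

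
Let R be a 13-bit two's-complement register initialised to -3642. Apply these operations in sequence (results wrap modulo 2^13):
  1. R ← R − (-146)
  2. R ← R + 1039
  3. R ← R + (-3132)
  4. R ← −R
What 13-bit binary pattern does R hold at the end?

Start: R = -3642 = 1000111000110.
R = -3642 − (-146) = -3496 = 1001001011000
R = -3496 + 1039 = -2457 = 1011001100111
R = -2457 + (-3132) = -5589; wraps to 2603 = 0101000101011
R = −(2603) = -2603 = 1010111010101

1010111010101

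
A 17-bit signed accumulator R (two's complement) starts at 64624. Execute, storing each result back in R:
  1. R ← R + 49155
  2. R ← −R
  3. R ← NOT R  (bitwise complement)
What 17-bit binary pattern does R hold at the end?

11011110001110010

Start: R = 64624 = 01111110001110000.
R = 64624 + 49155 = 113779; wraps to -17293 = 11011110001110011
R = −(-17293) = 17293 = 00100001110001101
R = NOT 00100001110001101 = 11011110001110010 = -17294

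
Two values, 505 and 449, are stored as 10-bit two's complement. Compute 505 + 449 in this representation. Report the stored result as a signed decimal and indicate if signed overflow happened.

-70; overflow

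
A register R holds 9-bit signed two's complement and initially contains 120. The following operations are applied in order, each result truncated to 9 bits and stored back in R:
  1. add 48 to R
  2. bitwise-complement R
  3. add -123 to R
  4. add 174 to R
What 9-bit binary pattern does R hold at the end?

110001010

Start: R = 120 = 001111000.
R = 120 + 48 = 168 = 010101000
R = NOT 010101000 = 101010111 = -169
R = -169 + (-123) = -292; wraps to 220 = 011011100
R = 220 + 174 = 394; wraps to -118 = 110001010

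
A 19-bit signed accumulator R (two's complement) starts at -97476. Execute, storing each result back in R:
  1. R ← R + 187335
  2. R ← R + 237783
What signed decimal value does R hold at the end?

Start: R = -97476 = 1101000001100111100.
R = -97476 + 187335 = 89859 = 0010101111100000011
R = 89859 + 237783 = 327642; wraps to -196646 = 1001111111111011010

-196646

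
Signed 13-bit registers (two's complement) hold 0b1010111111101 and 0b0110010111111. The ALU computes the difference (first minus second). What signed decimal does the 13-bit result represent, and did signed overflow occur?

0b1010111111101 → 1010111111101 = -2563 (signed)
0b0110010111111 → 0110010111111 = 3263 (signed)
Subtract via negate-and-add: invert 0110010111111 + 1 = 1001101000001 (i.e. -3263).
  1010111111101
+ 1001101000001
= 0100100111110  (discard carry-out 1)
Result 0100100111110: MSB = 0 → value 2366.
Both addends (after negating the subtrahend) are negative but the stored result is non-negative: signed overflow. The true value -2563 − 3263 = -5826 lies outside [-4096, 4095].

2366; overflow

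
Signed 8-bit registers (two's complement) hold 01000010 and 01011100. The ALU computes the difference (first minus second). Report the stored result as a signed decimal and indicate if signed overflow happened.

-26; no overflow

01000010 = 66 (signed)
01011100 = 92 (signed)
Subtract via negate-and-add: invert 01011100 + 1 = 10100100 (i.e. -92).
  01000010
+ 10100100
= 11100110
Result 11100110: MSB = 1 → 230 − 256 = -26.
Addends (after negating the subtrahend) have opposite signs, so signed overflow cannot occur.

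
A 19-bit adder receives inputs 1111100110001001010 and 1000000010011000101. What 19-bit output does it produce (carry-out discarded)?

  1111100110001001010
+ 1000000010011000101
= 0111101000100001111  (discard carry-out 1)

0111101000100001111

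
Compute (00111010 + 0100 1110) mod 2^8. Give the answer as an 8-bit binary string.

  00111010
+ 01001110
= 10001000

10001000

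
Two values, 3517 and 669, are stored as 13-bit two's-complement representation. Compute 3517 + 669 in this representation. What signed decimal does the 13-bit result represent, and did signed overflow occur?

-4006; overflow

3517 → 0110110111101
669 → 0001010011101
  0110110111101
+ 0001010011101
= 1000001011010
Result 1000001011010: MSB = 1 → 4186 − 8192 = -4006.
Both addends are non-negative but the stored result is negative: signed overflow. The true value 3517 + 669 = 4186 lies outside [-4096, 4095].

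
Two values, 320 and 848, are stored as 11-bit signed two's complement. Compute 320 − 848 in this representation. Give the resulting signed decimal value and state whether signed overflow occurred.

-528; no overflow

320 → 00101000000
848 → 01101010000
Subtract via negate-and-add: invert 01101010000 + 1 = 10010110000 (i.e. -848).
  00101000000
+ 10010110000
= 10111110000
Result 10111110000: MSB = 1 → 1520 − 2048 = -528.
Addends (after negating the subtrahend) have opposite signs, so signed overflow cannot occur.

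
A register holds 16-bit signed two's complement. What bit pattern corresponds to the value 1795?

0000011100000011

1795 is non-negative, so write it directly in 16 bits: 0000011100000011.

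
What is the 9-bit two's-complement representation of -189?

101000011

|-189| = 189 = 010111101 in 9 bits.
Invert the bits: 101000010. Add 1: 101000011.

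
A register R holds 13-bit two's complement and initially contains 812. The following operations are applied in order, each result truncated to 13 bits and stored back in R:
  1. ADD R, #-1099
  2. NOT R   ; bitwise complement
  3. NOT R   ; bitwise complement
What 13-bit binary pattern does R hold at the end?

Start: R = 812 = 0001100101100.
R = 812 + (-1099) = -287 = 1111011100001
R = NOT 1111011100001 = 0000100011110 = 286
R = NOT 0000100011110 = 1111011100001 = -287

1111011100001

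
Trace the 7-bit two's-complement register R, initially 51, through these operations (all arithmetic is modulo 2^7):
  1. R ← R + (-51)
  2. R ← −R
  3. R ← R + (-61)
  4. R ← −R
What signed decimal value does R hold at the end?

61

Start: R = 51 = 0110011.
R = 51 + (-51) = 0 = 0000000
R = −(0) = 0 = 0000000
R = 0 + (-61) = -61 = 1000011
R = −(-61) = 61 = 0111101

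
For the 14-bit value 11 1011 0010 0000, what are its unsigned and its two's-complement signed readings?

unsigned = 15136, signed = -1248

Unsigned: 11101100100000 = 15136.
Signed: MSB=1 → 15136 − 16384 = -1248.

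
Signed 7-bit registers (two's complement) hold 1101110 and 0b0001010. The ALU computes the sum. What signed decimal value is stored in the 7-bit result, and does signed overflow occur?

1101110 = -18 (signed)
0b0001010 → 0001010 = 10 (signed)
  1101110
+ 0001010
= 1111000
Result 1111000: MSB = 1 → 120 − 128 = -8.
Addends have opposite signs, so signed overflow cannot occur.

-8; no overflow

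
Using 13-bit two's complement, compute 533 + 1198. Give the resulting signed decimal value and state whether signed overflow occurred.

1731; no overflow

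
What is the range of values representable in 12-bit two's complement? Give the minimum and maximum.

Minimum: −2^11 = -2048.
Maximum: 2^11 − 1 = 2047.

min = -2048, max = 2047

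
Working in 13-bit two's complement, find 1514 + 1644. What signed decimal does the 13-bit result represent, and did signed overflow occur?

1514 → 0010111101010
1644 → 0011001101100
  0010111101010
+ 0011001101100
= 0110001010110
Result 0110001010110: MSB = 0 → value 3158.
Both addends are non-negative and so is the stored result: no signed overflow.

3158; no overflow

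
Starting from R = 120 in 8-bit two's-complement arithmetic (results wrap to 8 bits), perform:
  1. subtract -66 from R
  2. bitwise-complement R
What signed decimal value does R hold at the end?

Start: R = 120 = 01111000.
R = 120 − (-66) = 186; wraps to -70 = 10111010
R = NOT 10111010 = 01000101 = 69

69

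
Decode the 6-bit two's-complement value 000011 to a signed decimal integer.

MSB is 0, so the value is non-negative: 000011 = 3.

3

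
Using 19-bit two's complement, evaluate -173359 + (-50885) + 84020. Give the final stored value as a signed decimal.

-140224

-173359 + (-50885) = -224244 (1001001010000001100)
-224244 + 84020 = -140224 (1011101110001000000)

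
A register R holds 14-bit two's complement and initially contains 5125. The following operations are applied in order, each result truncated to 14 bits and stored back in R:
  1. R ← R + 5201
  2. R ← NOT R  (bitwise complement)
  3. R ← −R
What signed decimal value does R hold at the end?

-6057

Start: R = 5125 = 01010000000101.
R = 5125 + 5201 = 10326; wraps to -6058 = 10100001010110
R = NOT 10100001010110 = 01011110101001 = 6057
R = −(6057) = -6057 = 10100001010111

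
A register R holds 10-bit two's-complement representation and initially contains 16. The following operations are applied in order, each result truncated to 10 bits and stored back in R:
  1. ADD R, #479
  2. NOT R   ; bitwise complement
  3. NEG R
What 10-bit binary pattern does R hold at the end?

0111110000

Start: R = 16 = 0000010000.
R = 16 + 479 = 495 = 0111101111
R = NOT 0111101111 = 1000010000 = -496
R = −(-496) = 496 = 0111110000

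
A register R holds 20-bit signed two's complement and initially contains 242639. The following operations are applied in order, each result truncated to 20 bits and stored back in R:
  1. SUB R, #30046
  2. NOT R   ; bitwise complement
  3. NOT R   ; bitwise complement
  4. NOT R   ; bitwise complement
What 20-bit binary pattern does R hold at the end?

Start: R = 242639 = 00111011001111001111.
R = 242639 − 30046 = 212593 = 00110011111001110001
R = NOT 00110011111001110001 = 11001100000110001110 = -212594
R = NOT 11001100000110001110 = 00110011111001110001 = 212593
R = NOT 00110011111001110001 = 11001100000110001110 = -212594

11001100000110001110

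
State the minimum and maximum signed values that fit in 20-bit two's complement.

Minimum: −2^19 = -524288.
Maximum: 2^19 − 1 = 524287.

min = -524288, max = 524287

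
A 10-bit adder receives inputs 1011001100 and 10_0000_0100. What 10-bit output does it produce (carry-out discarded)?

  1011001100
+ 1000000100
= 0011010000  (discard carry-out 1)

0011010000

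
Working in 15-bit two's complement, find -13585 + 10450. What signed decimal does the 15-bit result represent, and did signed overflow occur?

-3135; no overflow

-13585 → 100101011101111
10450 → 010100011010010
  100101011101111
+ 010100011010010
= 111001111000001
Result 111001111000001: MSB = 1 → 29633 − 32768 = -3135.
Addends have opposite signs, so signed overflow cannot occur.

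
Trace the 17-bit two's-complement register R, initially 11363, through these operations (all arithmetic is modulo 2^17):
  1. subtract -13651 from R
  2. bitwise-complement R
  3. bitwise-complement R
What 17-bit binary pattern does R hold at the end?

Start: R = 11363 = 00010110001100011.
R = 11363 − (-13651) = 25014 = 00110000110110110
R = NOT 00110000110110110 = 11001111001001001 = -25015
R = NOT 11001111001001001 = 00110000110110110 = 25014

00110000110110110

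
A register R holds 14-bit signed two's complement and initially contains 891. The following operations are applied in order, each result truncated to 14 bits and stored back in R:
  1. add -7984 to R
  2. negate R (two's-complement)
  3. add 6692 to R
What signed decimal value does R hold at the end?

-2599

Start: R = 891 = 00001101111011.
R = 891 + (-7984) = -7093 = 10010001001011
R = −(-7093) = 7093 = 01101110110101
R = 7093 + 6692 = 13785; wraps to -2599 = 11010111011001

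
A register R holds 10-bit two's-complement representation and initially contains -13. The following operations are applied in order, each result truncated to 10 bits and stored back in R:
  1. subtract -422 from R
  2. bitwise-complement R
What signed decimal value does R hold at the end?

Start: R = -13 = 1111110011.
R = -13 − (-422) = 409 = 0110011001
R = NOT 0110011001 = 1001100110 = -410

-410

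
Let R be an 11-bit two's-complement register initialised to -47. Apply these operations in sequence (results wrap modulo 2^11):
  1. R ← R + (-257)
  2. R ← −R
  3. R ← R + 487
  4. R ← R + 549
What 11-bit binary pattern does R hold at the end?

Start: R = -47 = 11111010001.
R = -47 + (-257) = -304 = 11011010000
R = −(-304) = 304 = 00100110000
R = 304 + 487 = 791 = 01100010111
R = 791 + 549 = 1340; wraps to -708 = 10100111100

10100111100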